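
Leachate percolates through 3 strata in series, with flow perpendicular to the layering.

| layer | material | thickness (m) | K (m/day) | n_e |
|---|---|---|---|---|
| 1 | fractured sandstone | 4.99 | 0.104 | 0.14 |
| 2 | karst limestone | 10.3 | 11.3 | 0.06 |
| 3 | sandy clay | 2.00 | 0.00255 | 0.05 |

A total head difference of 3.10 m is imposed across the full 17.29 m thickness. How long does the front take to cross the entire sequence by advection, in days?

With flow normal to the layers, continuity requires the same specific discharge q through every layer.
Σ(b_i/K_i) = 4.99/0.104 + 10.3/11.3 + 2.00/0.00255 = 833.2 d.
q = Δh / Σ(b_i/K_i) = 3.10 / 833.2 = 0.003721 m/day.
In each layer the seepage velocity is v_i = q/n_i, so the layer transit time is t_i = b_i·n_i / q:
  layer 1 (fractured sandstone): t_1 = 4.99 × 0.14 / 0.003721 = 187.8 d
  layer 2 (karst limestone): t_2 = 10.3 × 0.06 / 0.003721 = 166.1 d
  layer 3 (sandy clay): t_3 = 2.00 × 0.05 / 0.003721 = 26.88 d
Total t = Σ t_i = 380.7 days.

381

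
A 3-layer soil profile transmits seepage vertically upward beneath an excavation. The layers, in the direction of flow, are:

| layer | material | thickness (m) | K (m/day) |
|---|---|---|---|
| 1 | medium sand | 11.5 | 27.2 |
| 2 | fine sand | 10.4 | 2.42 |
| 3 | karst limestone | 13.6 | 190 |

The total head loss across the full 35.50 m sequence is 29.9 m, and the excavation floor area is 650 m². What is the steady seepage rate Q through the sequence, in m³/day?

Flow is perpendicular to layering, so the layers act in series and the equivalent K is the thickness-weighted harmonic mean.
Total thickness L = 11.5 + 10.4 + 13.6 = 35.50 m.
Σ(b_i/K_i) = 11.5/27.2 + 10.4/2.42 + 13.6/190 = 4.792 d.
K_eq = L / Σ(b_i/K_i) = 35.50 / 4.792 = 7.408 m/day.
Q = K_eq · A · (Δh/L) = 7.408 × 650 × (29.9/35.50) = 4056 m³/day.

4060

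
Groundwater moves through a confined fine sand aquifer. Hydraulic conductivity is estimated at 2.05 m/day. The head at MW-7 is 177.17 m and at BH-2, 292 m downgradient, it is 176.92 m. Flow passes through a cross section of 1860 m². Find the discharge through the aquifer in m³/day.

3.26

Hydraulic gradient i = (177.17 − 176.92) / 292 = 0.25 / 292 = 0.0008562.
Darcy's law: Q = K · A · i = 2.050 × 1860 × 0.0008562 = 3.265 m³/day.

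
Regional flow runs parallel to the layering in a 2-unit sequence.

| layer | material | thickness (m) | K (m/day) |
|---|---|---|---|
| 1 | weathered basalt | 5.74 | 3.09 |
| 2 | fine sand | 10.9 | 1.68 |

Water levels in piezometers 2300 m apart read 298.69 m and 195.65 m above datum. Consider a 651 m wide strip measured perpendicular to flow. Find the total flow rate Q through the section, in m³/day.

Flow is parallel to layering, so each bed carries its own Darcy discharge and the transmissivities add.
Σ(K_i·b_i) = 3.09×5.74 + 1.68×10.9 = 36.05 m²/day.
Hydraulic gradient i = (298.69 − 195.65) / 2300 = 103.04 / 2300 = 0.04480.
Q = Σ(K_i·b_i) · W · i = 36.05 × 651 × 0.04480 = 1051 m³/day.

1050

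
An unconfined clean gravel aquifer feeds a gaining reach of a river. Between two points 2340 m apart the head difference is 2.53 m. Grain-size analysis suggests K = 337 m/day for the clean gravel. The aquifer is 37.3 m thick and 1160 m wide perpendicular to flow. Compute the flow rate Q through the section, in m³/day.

15800

Cross-sectional area A = 1160 × 37.3 = 43268 m².
Hydraulic gradient i = Δh / L = 2.53 / 2340 = 0.001081.
Darcy's law: Q = K · A · i = 337.0 × 43268 × 0.001081 = 15765 m³/day.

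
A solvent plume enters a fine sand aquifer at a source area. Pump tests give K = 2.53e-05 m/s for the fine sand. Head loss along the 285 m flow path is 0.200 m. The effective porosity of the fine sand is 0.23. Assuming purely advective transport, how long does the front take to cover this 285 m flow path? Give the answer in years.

Convert K: 2.53e-05 m/s × 86400 = 2.186 m/day.
Hydraulic gradient i = Δh / L = 0.200 / 285 = 0.0007018.
Darcy flux q = K · i = 2.186 × 0.0007018 = 0.001534 m/day.
Seepage velocity v = q / n_e = 0.001534 / 0.23 = 0.006669 m/day.
Travel time t = L / v = 285 / 0.006669 = 42732 days = 117.0 years.

117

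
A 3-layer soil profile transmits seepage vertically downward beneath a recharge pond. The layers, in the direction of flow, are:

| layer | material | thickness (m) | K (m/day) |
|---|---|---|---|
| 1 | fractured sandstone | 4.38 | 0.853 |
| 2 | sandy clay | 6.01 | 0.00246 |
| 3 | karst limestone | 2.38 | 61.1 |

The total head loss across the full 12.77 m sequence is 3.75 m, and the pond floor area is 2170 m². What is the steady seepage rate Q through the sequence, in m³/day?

Flow is perpendicular to layering, so the layers act in series and the equivalent K is the thickness-weighted harmonic mean.
Total thickness L = 4.38 + 6.01 + 2.38 = 12.77 m.
Σ(b_i/K_i) = 4.38/0.853 + 6.01/0.00246 + 2.38/61.1 = 2448 d.
K_eq = L / Σ(b_i/K_i) = 12.77 / 2448 = 0.005216 m/day.
Q = K_eq · A · (Δh/L) = 0.005216 × 2170 × (3.75/12.77) = 3.324 m³/day.

3.32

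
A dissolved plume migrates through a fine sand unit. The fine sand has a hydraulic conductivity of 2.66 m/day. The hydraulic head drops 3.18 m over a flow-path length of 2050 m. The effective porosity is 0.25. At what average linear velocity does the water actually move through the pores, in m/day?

0.0165

Hydraulic gradient i = Δh / L = 3.18 / 2050 = 0.001551.
Darcy flux q = K · i = 2.660 × 0.001551 = 0.004126 m/day.
Seepage velocity v = q / n_e = 0.004126 / 0.25 = 0.01650 m/day.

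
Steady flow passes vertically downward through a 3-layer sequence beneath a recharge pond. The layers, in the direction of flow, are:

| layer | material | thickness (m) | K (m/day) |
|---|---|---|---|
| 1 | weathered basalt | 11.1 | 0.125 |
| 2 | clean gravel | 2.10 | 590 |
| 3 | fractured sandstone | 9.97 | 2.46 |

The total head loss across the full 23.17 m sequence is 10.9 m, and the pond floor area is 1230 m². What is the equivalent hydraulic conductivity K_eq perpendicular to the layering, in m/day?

Flow is perpendicular to layering, so the layers act in series and the equivalent K is the thickness-weighted harmonic mean.
Total thickness L = 11.1 + 2.10 + 9.97 = 23.17 m.
Σ(b_i/K_i) = 11.1/0.125 + 2.10/590 + 9.97/2.46 = 92.86 d.
K_eq = L / Σ(b_i/K_i) = 23.17 / 92.86 = 0.2495 m/day.

0.250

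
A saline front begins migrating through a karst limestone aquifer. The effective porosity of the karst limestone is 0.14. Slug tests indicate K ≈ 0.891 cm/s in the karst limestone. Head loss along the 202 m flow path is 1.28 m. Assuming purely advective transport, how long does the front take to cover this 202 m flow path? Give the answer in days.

5.80

Convert K: 0.891 cm/s × 864 = 769.8 m/day.
Hydraulic gradient i = Δh / L = 1.28 / 202 = 0.006337.
Darcy flux q = K · i = 769.8 × 0.006337 = 4.878 m/day.
Seepage velocity v = q / n_e = 4.878 / 0.14 = 34.84 m/day.
Travel time t = L / v = 202 / 34.84 = 5.797 days.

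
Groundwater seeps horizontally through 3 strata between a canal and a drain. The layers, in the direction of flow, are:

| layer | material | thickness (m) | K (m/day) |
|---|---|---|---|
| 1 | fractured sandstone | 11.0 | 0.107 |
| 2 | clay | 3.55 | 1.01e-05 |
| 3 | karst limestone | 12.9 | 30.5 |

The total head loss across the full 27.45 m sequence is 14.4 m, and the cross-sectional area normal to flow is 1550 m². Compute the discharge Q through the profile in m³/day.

0.0635

Flow is perpendicular to layering, so the layers act in series and the equivalent K is the thickness-weighted harmonic mean.
Total thickness L = 11.0 + 3.55 + 12.9 = 27.45 m.
Σ(b_i/K_i) = 11.0/0.107 + 3.55/1.01e-05 + 12.9/30.5 = 3.516e+05 d.
K_eq = L / Σ(b_i/K_i) = 27.45 / 3.516e+05 = 7.807e-05 m/day.
Q = K_eq · A · (Δh/L) = 7.807e-05 × 1550 × (14.4/27.45) = 0.06348 m³/day.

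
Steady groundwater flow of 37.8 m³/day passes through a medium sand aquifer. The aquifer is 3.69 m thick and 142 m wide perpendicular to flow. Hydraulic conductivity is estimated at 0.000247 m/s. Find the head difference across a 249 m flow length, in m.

Convert K: 0.000247 m/s × 86400 = 21.34 m/day.
Cross-sectional area A = 142 × 3.69 = 524.0 m².
From Q = K·A·i, i = Q / (K·A) = 37.8 / (21.34 × 524.0) = 0.003380.
Head loss Δh = i · L = 0.003380 × 249 = 0.8417 m.

0.842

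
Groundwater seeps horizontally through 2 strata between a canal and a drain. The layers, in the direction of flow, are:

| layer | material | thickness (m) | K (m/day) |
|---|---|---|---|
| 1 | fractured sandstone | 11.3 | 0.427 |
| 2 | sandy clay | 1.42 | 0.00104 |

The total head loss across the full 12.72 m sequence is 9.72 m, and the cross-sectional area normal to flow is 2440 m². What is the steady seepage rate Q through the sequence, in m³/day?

17.0

Flow is perpendicular to layering, so the layers act in series and the equivalent K is the thickness-weighted harmonic mean.
Total thickness L = 11.3 + 1.42 = 12.72 m.
Σ(b_i/K_i) = 11.3/0.427 + 1.42/0.00104 = 1392 d.
K_eq = L / Σ(b_i/K_i) = 12.72 / 1392 = 0.009139 m/day.
Q = K_eq · A · (Δh/L) = 0.009139 × 2440 × (9.72/12.72) = 17.04 m³/day.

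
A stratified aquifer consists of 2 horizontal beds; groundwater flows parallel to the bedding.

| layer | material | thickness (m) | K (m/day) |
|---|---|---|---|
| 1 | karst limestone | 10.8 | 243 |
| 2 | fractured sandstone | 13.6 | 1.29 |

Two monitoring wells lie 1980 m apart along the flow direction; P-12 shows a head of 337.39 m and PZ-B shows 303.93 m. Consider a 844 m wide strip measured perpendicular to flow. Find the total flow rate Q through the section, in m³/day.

Flow is parallel to layering, so each bed carries its own Darcy discharge and the transmissivities add.
Σ(K_i·b_i) = 243×10.8 + 1.29×13.6 = 2642 m²/day.
Hydraulic gradient i = (337.39 − 303.93) / 1980 = 33.46 / 1980 = 0.01690.
Q = Σ(K_i·b_i) · W · i = 2642 × 844 × 0.01690 = 37681 m³/day.

37700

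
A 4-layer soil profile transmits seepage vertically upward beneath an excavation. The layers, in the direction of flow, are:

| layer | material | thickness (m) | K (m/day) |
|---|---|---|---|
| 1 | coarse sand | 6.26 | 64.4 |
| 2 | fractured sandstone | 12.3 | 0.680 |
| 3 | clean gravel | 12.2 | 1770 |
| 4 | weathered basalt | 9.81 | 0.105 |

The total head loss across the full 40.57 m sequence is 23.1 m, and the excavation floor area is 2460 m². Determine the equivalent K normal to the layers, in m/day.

0.363

Flow is perpendicular to layering, so the layers act in series and the equivalent K is the thickness-weighted harmonic mean.
Total thickness L = 6.26 + 12.3 + 12.2 + 9.81 = 40.57 m.
Σ(b_i/K_i) = 6.26/64.4 + 12.3/0.680 + 12.2/1770 + 9.81/0.105 = 111.6 d.
K_eq = L / Σ(b_i/K_i) = 40.57 / 111.6 = 0.3635 m/day.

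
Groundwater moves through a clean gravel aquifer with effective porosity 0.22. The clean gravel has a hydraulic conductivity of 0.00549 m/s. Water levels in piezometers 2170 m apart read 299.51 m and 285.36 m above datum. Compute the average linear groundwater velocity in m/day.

14.1

Convert K: 0.00549 m/s × 86400 = 474.3 m/day.
Hydraulic gradient i = (299.51 − 285.36) / 2170 = 14.15 / 2170 = 0.006521.
Darcy flux q = K · i = 474.3 × 0.006521 = 3.093 m/day.
Seepage velocity v = q / n_e = 3.093 / 0.22 = 14.06 m/day.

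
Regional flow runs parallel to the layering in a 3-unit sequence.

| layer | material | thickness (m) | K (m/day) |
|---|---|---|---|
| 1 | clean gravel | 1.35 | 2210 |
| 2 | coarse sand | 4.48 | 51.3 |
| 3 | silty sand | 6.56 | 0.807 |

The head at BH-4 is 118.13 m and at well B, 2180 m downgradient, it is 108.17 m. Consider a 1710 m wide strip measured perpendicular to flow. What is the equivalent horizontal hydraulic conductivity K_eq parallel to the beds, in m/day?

Flow is parallel to layering, so each bed carries its own Darcy discharge and the transmissivities add.
Σ(K_i·b_i) = 2210×1.35 + 51.3×4.48 + 0.807×6.56 = 3219 m²/day.
Total thickness b = 12.39 m, so K_eq = Σ(K_i·b_i)/b = 259.8 m/day.

260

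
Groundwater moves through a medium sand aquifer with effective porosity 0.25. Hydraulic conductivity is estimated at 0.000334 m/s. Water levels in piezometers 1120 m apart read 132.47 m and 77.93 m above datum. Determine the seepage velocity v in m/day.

Convert K: 0.000334 m/s × 86400 = 28.86 m/day.
Hydraulic gradient i = (132.47 − 77.93) / 1120 = 54.54 / 1120 = 0.04870.
Darcy flux q = K · i = 28.86 × 0.04870 = 1.405 m/day.
Seepage velocity v = q / n_e = 1.405 / 0.25 = 5.621 m/day.

5.62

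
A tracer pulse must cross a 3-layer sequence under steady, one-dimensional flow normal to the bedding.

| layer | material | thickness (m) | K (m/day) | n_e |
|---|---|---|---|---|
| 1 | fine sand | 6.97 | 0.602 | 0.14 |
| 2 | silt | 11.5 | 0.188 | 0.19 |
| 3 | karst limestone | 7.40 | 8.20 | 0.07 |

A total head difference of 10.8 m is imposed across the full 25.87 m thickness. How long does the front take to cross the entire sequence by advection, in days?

With flow normal to the layers, continuity requires the same specific discharge q through every layer.
Σ(b_i/K_i) = 6.97/0.602 + 11.5/0.188 + 7.40/8.20 = 73.65 d.
q = Δh / Σ(b_i/K_i) = 10.8 / 73.65 = 0.1466 m/day.
In each layer the seepage velocity is v_i = q/n_i, so the layer transit time is t_i = b_i·n_i / q:
  layer 1 (fine sand): t_1 = 6.97 × 0.14 / 0.1466 = 6.654 d
  layer 2 (silt): t_2 = 11.5 × 0.19 / 0.1466 = 14.90 d
  layer 3 (karst limestone): t_3 = 7.40 × 0.07 / 0.1466 = 3.533 d
Total t = Σ t_i = 25.09 days.

25.1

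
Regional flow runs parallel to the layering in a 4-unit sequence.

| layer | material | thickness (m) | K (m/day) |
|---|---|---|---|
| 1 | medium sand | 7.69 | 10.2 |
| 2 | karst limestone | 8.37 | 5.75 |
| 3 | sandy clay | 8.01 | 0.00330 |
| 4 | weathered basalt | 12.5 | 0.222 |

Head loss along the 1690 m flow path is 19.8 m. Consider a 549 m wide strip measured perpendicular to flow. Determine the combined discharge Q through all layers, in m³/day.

Flow is parallel to layering, so each bed carries its own Darcy discharge and the transmissivities add.
Σ(K_i·b_i) = 10.2×7.69 + 5.75×8.37 + 0.00330×8.01 + 0.222×12.5 = 129.4 m²/day.
Hydraulic gradient i = Δh / L = 19.8 / 1690 = 0.01172.
Q = Σ(K_i·b_i) · W · i = 129.4 × 549 × 0.01172 = 832.1 m³/day.

832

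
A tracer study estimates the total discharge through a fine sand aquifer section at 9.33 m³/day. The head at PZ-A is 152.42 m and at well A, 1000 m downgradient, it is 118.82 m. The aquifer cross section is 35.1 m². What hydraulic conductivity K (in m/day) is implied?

7.91

Hydraulic gradient i = (152.42 − 118.82) / 1000 = 33.6 / 1000 = 0.03360.
From Q = K·A·i, K = Q / (A·i) = 9.33 / (35.10 × 0.03360) = 7.911 m/day.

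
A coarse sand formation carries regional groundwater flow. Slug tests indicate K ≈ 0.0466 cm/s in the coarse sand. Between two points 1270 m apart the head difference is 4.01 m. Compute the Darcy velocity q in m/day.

Convert K: 0.0466 cm/s × 864 = 40.26 m/day.
Hydraulic gradient i = Δh / L = 4.01 / 1270 = 0.003157.
Specific discharge q = K · i = 40.26 × 0.003157 = 0.1271 m/day.

0.127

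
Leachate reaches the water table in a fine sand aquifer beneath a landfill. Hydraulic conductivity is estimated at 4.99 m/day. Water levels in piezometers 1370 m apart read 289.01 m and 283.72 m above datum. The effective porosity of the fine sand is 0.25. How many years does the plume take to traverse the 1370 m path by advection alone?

Hydraulic gradient i = (289.01 − 283.72) / 1370 = 5.29 / 1370 = 0.003861.
Darcy flux q = K · i = 4.990 × 0.003861 = 0.01927 m/day.
Seepage velocity v = q / n_e = 0.01927 / 0.25 = 0.07707 m/day.
Travel time t = L / v = 1370 / 0.07707 = 17776 days = 48.67 years.

48.7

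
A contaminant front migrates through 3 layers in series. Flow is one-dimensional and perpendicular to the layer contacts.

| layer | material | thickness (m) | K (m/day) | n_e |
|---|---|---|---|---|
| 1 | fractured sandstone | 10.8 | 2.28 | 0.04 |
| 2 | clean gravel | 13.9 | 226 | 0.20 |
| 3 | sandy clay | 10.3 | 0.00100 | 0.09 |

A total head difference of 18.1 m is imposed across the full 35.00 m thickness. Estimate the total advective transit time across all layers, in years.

6.45

With flow normal to the layers, continuity requires the same specific discharge q through every layer.
Σ(b_i/K_i) = 10.8/2.28 + 13.9/226 + 10.3/0.00100 = 10305 d.
q = Δh / Σ(b_i/K_i) = 18.1 / 10305 = 0.001756 m/day.
In each layer the seepage velocity is v_i = q/n_i, so the layer transit time is t_i = b_i·n_i / q:
  layer 1 (fractured sandstone): t_1 = 10.8 × 0.04 / 0.001756 = 245.9 d
  layer 2 (clean gravel): t_2 = 13.9 × 0.20 / 0.001756 = 1583 d
  layer 3 (sandy clay): t_3 = 10.3 × 0.09 / 0.001756 = 527.8 d
Total t = Σ t_i = 2356 days = 6.452 years.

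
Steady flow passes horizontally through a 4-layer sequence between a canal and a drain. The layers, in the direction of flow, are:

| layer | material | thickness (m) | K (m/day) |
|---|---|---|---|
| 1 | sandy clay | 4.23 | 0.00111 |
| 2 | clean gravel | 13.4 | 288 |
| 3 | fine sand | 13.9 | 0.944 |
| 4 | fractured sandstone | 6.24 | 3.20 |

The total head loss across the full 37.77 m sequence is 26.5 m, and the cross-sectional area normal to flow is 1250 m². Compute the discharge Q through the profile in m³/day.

Flow is perpendicular to layering, so the layers act in series and the equivalent K is the thickness-weighted harmonic mean.
Total thickness L = 4.23 + 13.4 + 13.9 + 6.24 = 37.77 m.
Σ(b_i/K_i) = 4.23/0.00111 + 13.4/288 + 13.9/0.944 + 6.24/3.20 = 3828 d.
K_eq = L / Σ(b_i/K_i) = 37.77 / 3828 = 0.009868 m/day.
Q = K_eq · A · (Δh/L) = 0.009868 × 1250 × (26.5/37.77) = 8.654 m³/day.

8.65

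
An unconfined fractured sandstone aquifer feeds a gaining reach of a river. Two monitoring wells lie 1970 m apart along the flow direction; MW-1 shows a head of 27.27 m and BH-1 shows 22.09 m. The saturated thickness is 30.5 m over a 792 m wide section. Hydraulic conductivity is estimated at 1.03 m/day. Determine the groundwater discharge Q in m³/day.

65.4

Cross-sectional area A = 792 × 30.5 = 24156 m².
Hydraulic gradient i = (27.27 − 22.09) / 1970 = 5.18 / 1970 = 0.002629.
Darcy's law: Q = K · A · i = 1.030 × 24156 × 0.002629 = 65.42 m³/day.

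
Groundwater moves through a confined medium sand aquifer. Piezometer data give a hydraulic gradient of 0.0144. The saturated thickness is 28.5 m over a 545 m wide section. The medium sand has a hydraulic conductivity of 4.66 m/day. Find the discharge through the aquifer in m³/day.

1040

Cross-sectional area A = 545 × 28.5 = 15532 m².
Hydraulic gradient i = 0.0144.
Darcy's law: Q = K · A · i = 4.660 × 15532 × 0.01440 = 1042 m³/day.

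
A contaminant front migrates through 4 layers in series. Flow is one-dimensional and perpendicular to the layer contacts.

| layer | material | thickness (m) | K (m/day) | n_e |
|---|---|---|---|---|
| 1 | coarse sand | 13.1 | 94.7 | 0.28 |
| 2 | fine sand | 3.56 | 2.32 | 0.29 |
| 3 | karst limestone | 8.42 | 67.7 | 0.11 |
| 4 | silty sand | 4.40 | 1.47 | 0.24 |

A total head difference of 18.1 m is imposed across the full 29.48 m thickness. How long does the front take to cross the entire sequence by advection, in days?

With flow normal to the layers, continuity requires the same specific discharge q through every layer.
Σ(b_i/K_i) = 13.1/94.7 + 3.56/2.32 + 8.42/67.7 + 4.40/1.47 = 4.790 d.
q = Δh / Σ(b_i/K_i) = 18.1 / 4.790 = 3.778 m/day.
In each layer the seepage velocity is v_i = q/n_i, so the layer transit time is t_i = b_i·n_i / q:
  layer 1 (coarse sand): t_1 = 13.1 × 0.28 / 3.778 = 0.9708 d
  layer 2 (fine sand): t_2 = 3.56 × 0.29 / 3.778 = 0.2732 d
  layer 3 (karst limestone): t_3 = 8.42 × 0.11 / 3.778 = 0.2451 d
  layer 4 (silty sand): t_4 = 4.40 × 0.24 / 3.778 = 0.2795 d
Total t = Σ t_i = 1.769 days.

1.77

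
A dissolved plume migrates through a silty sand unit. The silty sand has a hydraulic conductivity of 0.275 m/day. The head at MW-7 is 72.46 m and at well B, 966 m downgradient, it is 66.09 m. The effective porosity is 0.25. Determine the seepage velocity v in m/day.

Hydraulic gradient i = (72.46 − 66.09) / 966 = 6.37 / 966 = 0.006594.
Darcy flux q = K · i = 0.2750 × 0.006594 = 0.001813 m/day.
Seepage velocity v = q / n_e = 0.001813 / 0.25 = 0.007254 m/day.

0.00725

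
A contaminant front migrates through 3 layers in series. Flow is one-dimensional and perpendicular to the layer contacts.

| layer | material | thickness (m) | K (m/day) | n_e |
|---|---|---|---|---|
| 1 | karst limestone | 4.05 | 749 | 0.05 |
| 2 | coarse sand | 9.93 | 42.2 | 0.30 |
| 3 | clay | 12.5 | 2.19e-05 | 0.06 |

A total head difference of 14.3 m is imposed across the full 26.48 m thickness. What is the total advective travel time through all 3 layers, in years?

With flow normal to the layers, continuity requires the same specific discharge q through every layer.
Σ(b_i/K_i) = 4.05/749 + 9.93/42.2 + 12.5/2.19e-05 = 5.708e+05 d.
q = Δh / Σ(b_i/K_i) = 14.3 / 5.708e+05 = 2.505e-05 m/day.
In each layer the seepage velocity is v_i = q/n_i, so the layer transit time is t_i = b_i·n_i / q:
  layer 1 (karst limestone): t_1 = 4.05 × 0.05 / 2.505e-05 = 8083 d
  layer 2 (coarse sand): t_2 = 9.93 × 0.30 / 2.505e-05 = 1.189e+05 d
  layer 3 (clay): t_3 = 12.5 × 0.06 / 2.505e-05 = 29936 d
Total t = Σ t_i = 1.569e+05 days = 429.6 years.

430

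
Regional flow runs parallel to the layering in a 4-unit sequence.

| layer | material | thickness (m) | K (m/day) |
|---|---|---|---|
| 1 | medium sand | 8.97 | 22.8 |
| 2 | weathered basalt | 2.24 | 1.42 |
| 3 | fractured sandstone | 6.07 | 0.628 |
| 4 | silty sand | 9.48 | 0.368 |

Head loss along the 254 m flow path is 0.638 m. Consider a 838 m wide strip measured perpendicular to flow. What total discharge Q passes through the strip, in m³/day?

Flow is parallel to layering, so each bed carries its own Darcy discharge and the transmissivities add.
Σ(K_i·b_i) = 22.8×8.97 + 1.42×2.24 + 0.628×6.07 + 0.368×9.48 = 215.0 m²/day.
Hydraulic gradient i = Δh / L = 0.638 / 254 = 0.002512.
Q = Σ(K_i·b_i) · W · i = 215.0 × 838 × 0.002512 = 452.5 m³/day.

453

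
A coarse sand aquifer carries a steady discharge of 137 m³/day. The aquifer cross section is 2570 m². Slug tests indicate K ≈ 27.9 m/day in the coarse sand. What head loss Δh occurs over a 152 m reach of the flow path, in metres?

From Q = K·A·i, i = Q / (K·A) = 137 / (27.90 × 2570) = 0.001911.
Head loss Δh = i · L = 0.001911 × 152 = 0.2904 m.

0.290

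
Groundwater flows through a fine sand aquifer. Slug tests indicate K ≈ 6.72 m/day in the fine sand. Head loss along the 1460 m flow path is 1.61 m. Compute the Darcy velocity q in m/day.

Hydraulic gradient i = Δh / L = 1.61 / 1460 = 0.001103.
Specific discharge q = K · i = 6.720 × 0.001103 = 0.007410 m/day.

0.00741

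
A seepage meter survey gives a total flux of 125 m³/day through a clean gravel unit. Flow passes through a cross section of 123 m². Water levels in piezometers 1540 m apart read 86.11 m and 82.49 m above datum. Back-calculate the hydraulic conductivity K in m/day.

432

Hydraulic gradient i = (86.11 − 82.49) / 1540 = 3.62 / 1540 = 0.002351.
From Q = K·A·i, K = Q / (A·i) = 125 / (123.0 × 0.002351) = 432.3 m/day.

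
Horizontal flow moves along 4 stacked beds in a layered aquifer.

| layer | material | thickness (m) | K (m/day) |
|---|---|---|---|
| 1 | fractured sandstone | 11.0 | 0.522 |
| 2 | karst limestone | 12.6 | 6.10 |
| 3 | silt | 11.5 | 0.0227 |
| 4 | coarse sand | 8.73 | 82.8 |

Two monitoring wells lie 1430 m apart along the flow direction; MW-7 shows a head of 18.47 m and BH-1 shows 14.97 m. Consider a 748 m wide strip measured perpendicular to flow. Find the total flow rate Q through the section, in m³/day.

1480

Flow is parallel to layering, so each bed carries its own Darcy discharge and the transmissivities add.
Σ(K_i·b_i) = 0.522×11.0 + 6.10×12.6 + 0.0227×11.5 + 82.8×8.73 = 805.7 m²/day.
Hydraulic gradient i = (18.47 − 14.97) / 1430 = 3.5 / 1430 = 0.002448.
Q = Σ(K_i·b_i) · W · i = 805.7 × 748 × 0.002448 = 1475 m³/day.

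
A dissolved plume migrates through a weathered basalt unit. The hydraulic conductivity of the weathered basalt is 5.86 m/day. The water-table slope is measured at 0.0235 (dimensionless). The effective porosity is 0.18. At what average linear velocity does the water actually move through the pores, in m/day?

0.765

Hydraulic gradient i = 0.0235.
Darcy flux q = K · i = 5.860 × 0.02350 = 0.1377 m/day.
Seepage velocity v = q / n_e = 0.1377 / 0.18 = 0.7651 m/day.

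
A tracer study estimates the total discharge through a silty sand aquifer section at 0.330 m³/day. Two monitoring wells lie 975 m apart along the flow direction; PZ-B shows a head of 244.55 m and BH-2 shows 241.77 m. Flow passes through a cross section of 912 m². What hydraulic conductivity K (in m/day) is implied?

0.127

Hydraulic gradient i = (244.55 − 241.77) / 975 = 2.78 / 975 = 0.002851.
From Q = K·A·i, K = Q / (A·i) = 0.330 / (912.0 × 0.002851) = 0.1269 m/day.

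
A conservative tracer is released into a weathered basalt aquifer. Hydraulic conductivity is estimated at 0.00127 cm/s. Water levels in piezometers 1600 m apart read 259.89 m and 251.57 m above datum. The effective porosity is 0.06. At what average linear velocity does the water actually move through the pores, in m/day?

Convert K: 0.00127 cm/s × 864 = 1.097 m/day.
Hydraulic gradient i = (259.89 − 251.57) / 1600 = 8.32 / 1600 = 0.005200.
Darcy flux q = K · i = 1.097 × 0.005200 = 0.005706 m/day.
Seepage velocity v = q / n_e = 0.005706 / 0.06 = 0.09510 m/day.

0.0951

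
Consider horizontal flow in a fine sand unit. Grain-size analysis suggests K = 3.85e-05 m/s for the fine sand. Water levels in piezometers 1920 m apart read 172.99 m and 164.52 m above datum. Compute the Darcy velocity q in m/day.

0.0147

Convert K: 3.85e-05 m/s × 86400 = 3.326 m/day.
Hydraulic gradient i = (172.99 − 164.52) / 1920 = 8.47 / 1920 = 0.004411.
Specific discharge q = K · i = 3.326 × 0.004411 = 0.01467 m/day.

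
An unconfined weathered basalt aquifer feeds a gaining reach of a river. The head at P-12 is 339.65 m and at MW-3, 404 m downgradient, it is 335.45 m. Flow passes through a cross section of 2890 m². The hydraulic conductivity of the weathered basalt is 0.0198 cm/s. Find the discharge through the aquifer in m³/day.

514

Convert K: 0.0198 cm/s × 864 = 17.11 m/day.
Hydraulic gradient i = (339.65 − 335.45) / 404 = 4.2 / 404 = 0.01040.
Darcy's law: Q = K · A · i = 17.11 × 2890 × 0.01040 = 514.0 m³/day.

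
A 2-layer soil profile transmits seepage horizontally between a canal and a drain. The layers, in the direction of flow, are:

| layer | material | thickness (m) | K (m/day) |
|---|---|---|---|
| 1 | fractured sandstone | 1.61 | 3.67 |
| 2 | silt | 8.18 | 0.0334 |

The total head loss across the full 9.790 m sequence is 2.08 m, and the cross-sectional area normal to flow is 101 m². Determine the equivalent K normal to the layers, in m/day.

Flow is perpendicular to layering, so the layers act in series and the equivalent K is the thickness-weighted harmonic mean.
Total thickness L = 1.61 + 8.18 = 9.790 m.
Σ(b_i/K_i) = 1.61/3.67 + 8.18/0.0334 = 245.3 d.
K_eq = L / Σ(b_i/K_i) = 9.790 / 245.3 = 0.03990 m/day.

0.0399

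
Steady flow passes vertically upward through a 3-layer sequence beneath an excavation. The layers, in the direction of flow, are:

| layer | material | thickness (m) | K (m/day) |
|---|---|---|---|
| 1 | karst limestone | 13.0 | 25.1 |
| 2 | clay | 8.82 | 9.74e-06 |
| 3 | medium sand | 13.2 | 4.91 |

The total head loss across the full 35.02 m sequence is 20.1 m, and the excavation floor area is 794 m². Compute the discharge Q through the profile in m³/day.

0.0176

Flow is perpendicular to layering, so the layers act in series and the equivalent K is the thickness-weighted harmonic mean.
Total thickness L = 13.0 + 8.82 + 13.2 = 35.02 m.
Σ(b_i/K_i) = 13.0/25.1 + 8.82/9.74e-06 + 13.2/4.91 = 9.055e+05 d.
K_eq = L / Σ(b_i/K_i) = 35.02 / 9.055e+05 = 3.867e-05 m/day.
Q = K_eq · A · (Δh/L) = 3.867e-05 × 794 × (20.1/35.02) = 0.01762 m³/day.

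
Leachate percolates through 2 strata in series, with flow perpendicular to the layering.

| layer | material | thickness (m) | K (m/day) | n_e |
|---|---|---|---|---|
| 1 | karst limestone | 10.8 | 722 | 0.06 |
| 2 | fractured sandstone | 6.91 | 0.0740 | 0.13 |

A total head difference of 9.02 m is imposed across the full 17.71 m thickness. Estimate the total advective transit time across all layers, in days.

With flow normal to the layers, continuity requires the same specific discharge q through every layer.
Σ(b_i/K_i) = 10.8/722 + 6.91/0.0740 = 93.39 d.
q = Δh / Σ(b_i/K_i) = 9.02 / 93.39 = 0.09658 m/day.
In each layer the seepage velocity is v_i = q/n_i, so the layer transit time is t_i = b_i·n_i / q:
  layer 1 (karst limestone): t_1 = 10.8 × 0.06 / 0.09658 = 6.709 d
  layer 2 (fractured sandstone): t_2 = 6.91 × 0.13 / 0.09658 = 9.301 d
Total t = Σ t_i = 16.01 days.

16.0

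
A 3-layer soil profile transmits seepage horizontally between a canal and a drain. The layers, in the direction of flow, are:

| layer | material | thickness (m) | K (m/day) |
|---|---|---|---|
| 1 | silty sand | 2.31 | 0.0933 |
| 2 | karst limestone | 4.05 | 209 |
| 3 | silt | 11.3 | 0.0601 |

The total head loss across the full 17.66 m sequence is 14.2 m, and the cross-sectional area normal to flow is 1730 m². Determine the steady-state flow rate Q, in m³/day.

115

Flow is perpendicular to layering, so the layers act in series and the equivalent K is the thickness-weighted harmonic mean.
Total thickness L = 2.31 + 4.05 + 11.3 = 17.66 m.
Σ(b_i/K_i) = 2.31/0.0933 + 4.05/209 + 11.3/0.0601 = 212.8 d.
K_eq = L / Σ(b_i/K_i) = 17.66 / 212.8 = 0.08299 m/day.
Q = K_eq · A · (Δh/L) = 0.08299 × 1730 × (14.2/17.66) = 115.4 m³/day.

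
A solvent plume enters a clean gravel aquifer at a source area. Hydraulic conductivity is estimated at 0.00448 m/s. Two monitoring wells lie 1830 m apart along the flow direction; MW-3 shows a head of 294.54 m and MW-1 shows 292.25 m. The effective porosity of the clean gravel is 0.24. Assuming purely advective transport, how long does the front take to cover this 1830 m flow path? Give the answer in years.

Convert K: 0.00448 m/s × 86400 = 387.1 m/day.
Hydraulic gradient i = (294.54 − 292.25) / 1830 = 2.29 / 1830 = 0.001251.
Darcy flux q = K · i = 387.1 × 0.001251 = 0.4844 m/day.
Seepage velocity v = q / n_e = 0.4844 / 0.24 = 2.018 m/day.
Travel time t = L / v = 1830 / 2.018 = 906.7 days = 2.483 years.

2.48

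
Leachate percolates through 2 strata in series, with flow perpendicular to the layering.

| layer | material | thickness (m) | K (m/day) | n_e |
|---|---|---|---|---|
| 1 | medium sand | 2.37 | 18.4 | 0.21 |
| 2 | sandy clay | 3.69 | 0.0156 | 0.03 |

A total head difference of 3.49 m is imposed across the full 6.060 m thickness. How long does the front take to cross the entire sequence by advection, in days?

41.3

With flow normal to the layers, continuity requires the same specific discharge q through every layer.
Σ(b_i/K_i) = 2.37/18.4 + 3.69/0.0156 = 236.7 d.
q = Δh / Σ(b_i/K_i) = 3.49 / 236.7 = 0.01475 m/day.
In each layer the seepage velocity is v_i = q/n_i, so the layer transit time is t_i = b_i·n_i / q:
  layer 1 (medium sand): t_1 = 2.37 × 0.21 / 0.01475 = 33.75 d
  layer 2 (sandy clay): t_2 = 3.69 × 0.03 / 0.01475 = 7.507 d
Total t = Σ t_i = 41.26 days.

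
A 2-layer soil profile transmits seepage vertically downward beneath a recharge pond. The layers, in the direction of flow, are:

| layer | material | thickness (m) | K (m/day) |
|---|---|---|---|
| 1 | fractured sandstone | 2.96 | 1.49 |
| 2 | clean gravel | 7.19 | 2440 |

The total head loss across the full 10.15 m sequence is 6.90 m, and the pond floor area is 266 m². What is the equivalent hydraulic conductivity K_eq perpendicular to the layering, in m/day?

5.10

Flow is perpendicular to layering, so the layers act in series and the equivalent K is the thickness-weighted harmonic mean.
Total thickness L = 2.96 + 7.19 = 10.15 m.
Σ(b_i/K_i) = 2.96/1.49 + 7.19/2440 = 1.990 d.
K_eq = L / Σ(b_i/K_i) = 10.15 / 1.990 = 5.102 m/day.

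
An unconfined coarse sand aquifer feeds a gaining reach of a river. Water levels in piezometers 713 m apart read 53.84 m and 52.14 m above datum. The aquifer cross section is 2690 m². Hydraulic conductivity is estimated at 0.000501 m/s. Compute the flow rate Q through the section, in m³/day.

Convert K: 0.000501 m/s × 86400 = 43.29 m/day.
Hydraulic gradient i = (53.84 − 52.14) / 713 = 1.7 / 713 = 0.002384.
Darcy's law: Q = K · A · i = 43.29 × 2690 × 0.002384 = 277.6 m³/day.

278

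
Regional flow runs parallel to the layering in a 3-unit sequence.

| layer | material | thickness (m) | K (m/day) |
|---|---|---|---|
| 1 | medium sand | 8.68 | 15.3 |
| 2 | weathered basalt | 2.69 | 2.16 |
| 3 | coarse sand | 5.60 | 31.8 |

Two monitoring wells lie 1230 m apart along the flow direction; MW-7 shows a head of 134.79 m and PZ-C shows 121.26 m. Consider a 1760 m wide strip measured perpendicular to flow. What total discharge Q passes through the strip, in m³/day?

Flow is parallel to layering, so each bed carries its own Darcy discharge and the transmissivities add.
Σ(K_i·b_i) = 15.3×8.68 + 2.16×2.69 + 31.8×5.60 = 316.7 m²/day.
Hydraulic gradient i = (134.79 − 121.26) / 1230 = 13.53 / 1230 = 0.01100.
Q = Σ(K_i·b_i) · W · i = 316.7 × 1760 × 0.01100 = 6131 m³/day.

6130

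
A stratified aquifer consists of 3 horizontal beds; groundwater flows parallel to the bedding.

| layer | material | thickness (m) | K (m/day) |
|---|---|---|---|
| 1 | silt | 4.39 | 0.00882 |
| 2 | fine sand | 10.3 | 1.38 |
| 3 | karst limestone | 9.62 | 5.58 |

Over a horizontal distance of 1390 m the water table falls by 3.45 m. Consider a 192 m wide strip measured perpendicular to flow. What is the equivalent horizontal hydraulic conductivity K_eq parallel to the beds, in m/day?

2.79

Flow is parallel to layering, so each bed carries its own Darcy discharge and the transmissivities add.
Σ(K_i·b_i) = 0.00882×4.39 + 1.38×10.3 + 5.58×9.62 = 67.93 m²/day.
Total thickness b = 24.31 m, so K_eq = Σ(K_i·b_i)/b = 2.794 m/day.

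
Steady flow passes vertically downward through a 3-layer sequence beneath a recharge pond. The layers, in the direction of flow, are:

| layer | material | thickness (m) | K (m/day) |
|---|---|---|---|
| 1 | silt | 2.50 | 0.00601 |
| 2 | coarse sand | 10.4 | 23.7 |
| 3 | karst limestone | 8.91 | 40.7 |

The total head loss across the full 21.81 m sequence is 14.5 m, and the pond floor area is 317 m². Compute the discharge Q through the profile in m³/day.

Flow is perpendicular to layering, so the layers act in series and the equivalent K is the thickness-weighted harmonic mean.
Total thickness L = 2.50 + 10.4 + 8.91 = 21.81 m.
Σ(b_i/K_i) = 2.50/0.00601 + 10.4/23.7 + 8.91/40.7 = 416.6 d.
K_eq = L / Σ(b_i/K_i) = 21.81 / 416.6 = 0.05235 m/day.
Q = K_eq · A · (Δh/L) = 0.05235 × 317 × (14.5/21.81) = 11.03 m³/day.

11.0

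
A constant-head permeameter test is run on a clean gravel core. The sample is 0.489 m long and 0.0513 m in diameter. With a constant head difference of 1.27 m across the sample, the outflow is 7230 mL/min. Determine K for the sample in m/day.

Cross-sectional area A = π·(d/2)² = π × (0.0513/2)² = 0.002067 m².
Convert discharge: 7230 mL/min = 0.0001205 m³/s.
Darcy's law rearranged: K = Q·L / (A·Δh) = 0.0001205 × 0.489 / (0.002067 × 1.27) = 0.02245 m/s = 1939 m/day.

1940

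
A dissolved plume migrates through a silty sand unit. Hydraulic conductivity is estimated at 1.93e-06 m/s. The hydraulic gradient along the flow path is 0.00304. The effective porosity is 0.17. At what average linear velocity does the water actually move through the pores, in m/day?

0.00298

Convert K: 1.93e-06 m/s × 86400 = 0.1668 m/day.
Hydraulic gradient i = 0.00304.
Darcy flux q = K · i = 0.1668 × 0.003040 = 0.0005069 m/day.
Seepage velocity v = q / n_e = 0.0005069 / 0.17 = 0.002982 m/day.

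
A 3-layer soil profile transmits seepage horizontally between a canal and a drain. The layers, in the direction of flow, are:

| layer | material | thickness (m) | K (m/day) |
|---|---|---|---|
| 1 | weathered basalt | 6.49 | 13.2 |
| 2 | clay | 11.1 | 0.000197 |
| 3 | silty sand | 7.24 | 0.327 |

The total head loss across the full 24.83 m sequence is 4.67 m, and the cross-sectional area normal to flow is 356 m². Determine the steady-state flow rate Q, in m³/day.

0.0295

Flow is perpendicular to layering, so the layers act in series and the equivalent K is the thickness-weighted harmonic mean.
Total thickness L = 6.49 + 11.1 + 7.24 = 24.83 m.
Σ(b_i/K_i) = 6.49/13.2 + 11.1/0.000197 + 7.24/0.327 = 56368 d.
K_eq = L / Σ(b_i/K_i) = 24.83 / 56368 = 0.0004405 m/day.
Q = K_eq · A · (Δh/L) = 0.0004405 × 356 × (4.67/24.83) = 0.02949 m³/day.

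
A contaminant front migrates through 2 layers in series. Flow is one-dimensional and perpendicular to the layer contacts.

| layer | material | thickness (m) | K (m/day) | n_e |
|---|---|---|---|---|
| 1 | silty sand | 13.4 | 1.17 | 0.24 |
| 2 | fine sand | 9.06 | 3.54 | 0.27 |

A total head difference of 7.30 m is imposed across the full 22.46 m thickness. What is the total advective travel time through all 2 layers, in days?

With flow normal to the layers, continuity requires the same specific discharge q through every layer.
Σ(b_i/K_i) = 13.4/1.17 + 9.06/3.54 = 14.01 d.
q = Δh / Σ(b_i/K_i) = 7.30 / 14.01 = 0.5210 m/day.
In each layer the seepage velocity is v_i = q/n_i, so the layer transit time is t_i = b_i·n_i / q:
  layer 1 (silty sand): t_1 = 13.4 × 0.24 / 0.5210 = 6.173 d
  layer 2 (fine sand): t_2 = 9.06 × 0.27 / 0.5210 = 4.695 d
Total t = Σ t_i = 10.87 days.

10.9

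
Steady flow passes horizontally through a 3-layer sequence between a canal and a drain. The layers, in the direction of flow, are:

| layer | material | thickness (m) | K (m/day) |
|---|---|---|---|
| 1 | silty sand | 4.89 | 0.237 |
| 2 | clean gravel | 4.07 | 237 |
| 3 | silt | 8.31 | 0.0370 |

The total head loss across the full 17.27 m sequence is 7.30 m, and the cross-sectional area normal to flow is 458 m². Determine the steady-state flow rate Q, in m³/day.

Flow is perpendicular to layering, so the layers act in series and the equivalent K is the thickness-weighted harmonic mean.
Total thickness L = 4.89 + 4.07 + 8.31 = 17.27 m.
Σ(b_i/K_i) = 4.89/0.237 + 4.07/237 + 8.31/0.0370 = 245.2 d.
K_eq = L / Σ(b_i/K_i) = 17.27 / 245.2 = 0.07042 m/day.
Q = K_eq · A · (Δh/L) = 0.07042 × 458 × (7.30/17.27) = 13.63 m³/day.

13.6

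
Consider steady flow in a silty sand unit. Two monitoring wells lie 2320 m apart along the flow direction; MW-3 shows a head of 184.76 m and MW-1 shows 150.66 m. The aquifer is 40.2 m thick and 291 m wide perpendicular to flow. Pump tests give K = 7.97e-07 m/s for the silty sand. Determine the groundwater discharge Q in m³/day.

11.8

Convert K: 7.97e-07 m/s × 86400 = 0.06886 m/day.
Cross-sectional area A = 291 × 40.2 = 11698 m².
Hydraulic gradient i = (184.76 − 150.66) / 2320 = 34.1 / 2320 = 0.01470.
Darcy's law: Q = K · A · i = 0.06886 × 11698 × 0.01470 = 11.84 m³/day.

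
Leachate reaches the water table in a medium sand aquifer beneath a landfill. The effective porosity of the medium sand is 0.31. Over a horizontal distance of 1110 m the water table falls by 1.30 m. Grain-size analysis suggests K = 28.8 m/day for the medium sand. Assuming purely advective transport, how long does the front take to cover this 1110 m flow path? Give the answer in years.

27.9

Hydraulic gradient i = Δh / L = 1.30 / 1110 = 0.001171.
Darcy flux q = K · i = 28.80 × 0.001171 = 0.03373 m/day.
Seepage velocity v = q / n_e = 0.03373 / 0.31 = 0.1088 m/day.
Travel time t = L / v = 1110 / 0.1088 = 10202 days = 27.93 years.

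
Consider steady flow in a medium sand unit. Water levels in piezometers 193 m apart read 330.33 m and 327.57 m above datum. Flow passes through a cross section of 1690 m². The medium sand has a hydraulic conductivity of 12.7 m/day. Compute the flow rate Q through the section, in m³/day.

Hydraulic gradient i = (330.33 − 327.57) / 193 = 2.76 / 193 = 0.01430.
Darcy's law: Q = K · A · i = 12.70 × 1690 × 0.01430 = 306.9 m³/day.

307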